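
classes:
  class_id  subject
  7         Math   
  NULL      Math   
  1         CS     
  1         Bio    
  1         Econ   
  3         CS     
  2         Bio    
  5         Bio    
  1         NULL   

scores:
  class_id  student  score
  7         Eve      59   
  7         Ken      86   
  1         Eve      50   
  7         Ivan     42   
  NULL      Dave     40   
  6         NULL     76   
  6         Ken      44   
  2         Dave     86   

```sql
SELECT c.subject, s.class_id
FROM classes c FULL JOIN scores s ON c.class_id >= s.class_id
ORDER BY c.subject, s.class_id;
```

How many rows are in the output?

19

FULL OUTER JOIN keeps every row from both sides; unmatched rows get NULL for the other side's columns.
Matching on c.class_id >= s.class_id. A NULL in a compared column never satisfies the condition.
- c (class_id=7) pairs with 7 row(s) of s.
- c (class_id=NULL) has no partner → padded with NULL.
- c (class_id=1) pairs with 1 row(s) of s.
- c (class_id=1) pairs with 1 row(s) of s.
- c (class_id=1) pairs with 1 row(s) of s.
- c (class_id=3) pairs with 2 row(s) of s.
- c (class_id=2) pairs with 2 row(s) of s.
- c (class_id=5) pairs with 2 row(s) of s.
- c (class_id=1) pairs with 1 row(s) of s.
- plus 1 unmatched s row(s), each kept with NULL c columns.
Total: 17 matched + 2 padded = 19 rows.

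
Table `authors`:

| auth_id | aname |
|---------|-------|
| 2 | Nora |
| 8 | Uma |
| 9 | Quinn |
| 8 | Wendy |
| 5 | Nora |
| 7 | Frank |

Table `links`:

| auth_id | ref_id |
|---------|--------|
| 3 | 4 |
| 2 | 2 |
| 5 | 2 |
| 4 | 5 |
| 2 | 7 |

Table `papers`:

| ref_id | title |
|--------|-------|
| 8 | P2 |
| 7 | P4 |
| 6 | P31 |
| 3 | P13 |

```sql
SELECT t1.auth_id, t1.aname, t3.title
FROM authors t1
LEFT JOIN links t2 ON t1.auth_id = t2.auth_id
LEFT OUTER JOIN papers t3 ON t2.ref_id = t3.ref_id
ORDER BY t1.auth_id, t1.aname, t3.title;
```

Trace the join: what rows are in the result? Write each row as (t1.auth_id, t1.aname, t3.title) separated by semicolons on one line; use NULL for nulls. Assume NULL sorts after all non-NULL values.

(2, Nora, P4); (2, Nora, NULL); (5, Nora, NULL); (7, Frank, NULL); (8, Uma, NULL); (8, Wendy, NULL); (9, Quinn, NULL)

Step 1 — t1 LEFT JOIN t2 on auth_id → 7 row(s).
Then LEFT JOIN `papers t3` on ref_id: each of those 7 rows is kept; rows whose t2.ref_id has no match in t3 get NULL for t3's columns.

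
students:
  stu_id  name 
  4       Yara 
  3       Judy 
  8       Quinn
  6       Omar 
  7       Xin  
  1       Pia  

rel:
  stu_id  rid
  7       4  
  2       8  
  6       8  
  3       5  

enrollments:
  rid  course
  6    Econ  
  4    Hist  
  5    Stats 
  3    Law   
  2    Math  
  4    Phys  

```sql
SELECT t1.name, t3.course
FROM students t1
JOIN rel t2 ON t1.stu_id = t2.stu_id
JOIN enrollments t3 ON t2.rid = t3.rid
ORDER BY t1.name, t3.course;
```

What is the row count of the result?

Joins associate left-to-right: students INNER JOIN rel on stu_id gives 3 intermediate row(s).
Then INNER JOIN `enrollments t3` on rid: keep only rows whose t2.rid appears in t3.
Result: 3 row(s).

3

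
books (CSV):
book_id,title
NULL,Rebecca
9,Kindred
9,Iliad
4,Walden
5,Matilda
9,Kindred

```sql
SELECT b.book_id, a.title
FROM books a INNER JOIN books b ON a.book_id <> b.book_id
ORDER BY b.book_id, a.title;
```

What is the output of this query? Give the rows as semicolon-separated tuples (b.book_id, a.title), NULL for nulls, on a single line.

INNER JOIN keeps only pairs where the ON condition holds.
Matching on a.book_id <> b.book_id. A NULL in a compared column never satisfies the condition.
- a[0] book_id=NULL → no match; dropped.
- a[1] book_id=9 → 2 match(es) in b → 2 row(s).
- a[2] book_id=9 → 2 match(es) in b → 2 row(s).
- a[3] book_id=4 → 4 match(es) in b → 4 row(s).
- a[4] book_id=5 → 4 match(es) in b → 4 row(s).
- a[5] book_id=9 → 2 match(es) in b → 2 row(s).

(4, Iliad); (4, Kindred); (4, Kindred); (4, Matilda); (5, Iliad); (5, Kindred); (5, Kindred); (5, Walden); (9, Matilda); (9, Matilda); (9, Matilda); (9, Walden); (9, Walden); (9, Walden)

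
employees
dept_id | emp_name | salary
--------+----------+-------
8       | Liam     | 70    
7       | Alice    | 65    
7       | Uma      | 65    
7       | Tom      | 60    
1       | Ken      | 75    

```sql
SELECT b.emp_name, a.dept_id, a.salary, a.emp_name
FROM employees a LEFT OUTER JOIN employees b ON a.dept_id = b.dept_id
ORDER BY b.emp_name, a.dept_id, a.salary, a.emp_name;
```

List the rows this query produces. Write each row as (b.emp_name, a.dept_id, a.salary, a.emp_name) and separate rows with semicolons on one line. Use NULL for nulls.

LEFT JOIN keeps every row from `employees a`; unmatched rows get NULL for `employees b`'s columns.
Matching on a.dept_id = b.dept_id.
Matched pairs: 11; unmatched a rows kept: 0.

(Alice, 7, 60, Tom); (Alice, 7, 65, Alice); (Alice, 7, 65, Uma); (Ken, 1, 75, Ken); (Liam, 8, 70, Liam); (Tom, 7, 60, Tom); (Tom, 7, 65, Alice); (Tom, 7, 65, Uma); (Uma, 7, 60, Tom); (Uma, 7, 65, Alice); (Uma, 7, 65, Uma)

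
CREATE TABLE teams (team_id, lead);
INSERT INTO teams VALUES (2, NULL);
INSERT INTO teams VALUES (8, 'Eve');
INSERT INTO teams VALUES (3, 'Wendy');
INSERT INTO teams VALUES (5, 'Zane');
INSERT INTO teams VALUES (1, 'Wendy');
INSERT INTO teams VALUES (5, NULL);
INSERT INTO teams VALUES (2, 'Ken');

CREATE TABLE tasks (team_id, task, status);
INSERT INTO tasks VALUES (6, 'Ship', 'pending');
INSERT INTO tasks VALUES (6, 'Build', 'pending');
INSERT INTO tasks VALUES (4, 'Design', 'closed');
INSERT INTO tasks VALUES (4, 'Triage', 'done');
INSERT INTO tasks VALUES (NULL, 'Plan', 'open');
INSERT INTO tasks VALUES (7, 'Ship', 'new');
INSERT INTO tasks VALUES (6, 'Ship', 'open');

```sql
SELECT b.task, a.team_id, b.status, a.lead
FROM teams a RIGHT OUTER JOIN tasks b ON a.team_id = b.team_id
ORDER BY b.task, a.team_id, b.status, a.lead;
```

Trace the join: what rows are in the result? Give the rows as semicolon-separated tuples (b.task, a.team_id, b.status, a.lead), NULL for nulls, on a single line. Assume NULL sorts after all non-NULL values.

(Build, NULL, pending, NULL); (Design, NULL, closed, NULL); (Plan, NULL, open, NULL); (Ship, NULL, new, NULL); (Ship, NULL, open, NULL); (Ship, NULL, pending, NULL); (Triage, NULL, done, NULL)

RIGHT JOIN keeps every row from `tasks`; unmatched rows get NULL for `teams`'s columns.
Matching on a.team_id = b.team_id. A NULL in a compared column never satisfies the condition.
- a row (team_id=2): no match.
- a row (team_id=8): no match.
- a row (team_id=3): no match.
- a row (team_id=5): no match.
- a row (team_id=1): no match.
- a row (team_id=5): no match.
- a row (team_id=2): no match.
- 7 row(s) from b found no a partner → padded with NULL.
After projecting and ordering:
b.task | a.team_id | b.status | a.lead
Build | NULL | pending | NULL
Design | NULL | closed | NULL
Plan | NULL | open | NULL
Ship | NULL | new | NULL
Ship | NULL | open | NULL
Ship | NULL | pending | NULL
Triage | NULL | done | NULL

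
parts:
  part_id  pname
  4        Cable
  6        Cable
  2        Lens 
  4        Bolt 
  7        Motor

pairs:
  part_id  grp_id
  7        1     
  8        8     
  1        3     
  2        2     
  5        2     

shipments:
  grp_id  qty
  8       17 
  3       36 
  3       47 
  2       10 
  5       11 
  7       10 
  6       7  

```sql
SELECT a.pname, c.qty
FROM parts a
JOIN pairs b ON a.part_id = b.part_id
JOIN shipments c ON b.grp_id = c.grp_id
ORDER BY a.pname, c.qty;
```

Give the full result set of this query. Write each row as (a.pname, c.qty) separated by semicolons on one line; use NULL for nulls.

Joins associate left-to-right: parts INNER JOIN pairs on part_id gives 2 intermediate row(s).
Then INNER JOIN `shipments c` on grp_id: keep only rows whose b.grp_id appears in c.

(Lens, 10)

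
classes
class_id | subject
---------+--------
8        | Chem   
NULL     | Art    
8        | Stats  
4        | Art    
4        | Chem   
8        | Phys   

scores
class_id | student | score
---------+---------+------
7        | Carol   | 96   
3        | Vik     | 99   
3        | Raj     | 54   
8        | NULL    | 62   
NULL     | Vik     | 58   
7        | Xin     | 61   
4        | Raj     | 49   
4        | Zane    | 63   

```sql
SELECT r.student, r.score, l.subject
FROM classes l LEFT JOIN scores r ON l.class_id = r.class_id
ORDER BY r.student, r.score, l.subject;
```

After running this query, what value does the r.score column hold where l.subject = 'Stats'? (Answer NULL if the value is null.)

62

LEFT JOIN keeps every row from `classes`; unmatched rows get NULL for `scores`'s columns.
Matching on l.class_id = r.class_id. A NULL in a compared column never satisfies the condition.
- l (class_id=8) pairs with 1 row(s) of r.
- l (class_id=NULL) has no partner → padded with NULL.
- l (class_id=8) pairs with 1 row(s) of r.
- l (class_id=4) pairs with 2 row(s) of r.
- l (class_id=4) pairs with 2 row(s) of r.
- l (class_id=8) pairs with 1 row(s) of r.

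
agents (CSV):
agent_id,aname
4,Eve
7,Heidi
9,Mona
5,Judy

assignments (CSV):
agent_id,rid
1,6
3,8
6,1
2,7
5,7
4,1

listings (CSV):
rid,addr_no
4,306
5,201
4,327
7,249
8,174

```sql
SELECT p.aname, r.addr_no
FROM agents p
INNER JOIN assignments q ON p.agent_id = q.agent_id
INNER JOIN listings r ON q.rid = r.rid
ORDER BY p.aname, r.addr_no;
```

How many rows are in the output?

1

Evaluate left to right. First `agents p INNER JOIN assignments q` on agent_id: 2 row(s).
Then INNER JOIN `listings r` on rid: keep only rows whose q.rid appears in r.
Result: 1 row(s).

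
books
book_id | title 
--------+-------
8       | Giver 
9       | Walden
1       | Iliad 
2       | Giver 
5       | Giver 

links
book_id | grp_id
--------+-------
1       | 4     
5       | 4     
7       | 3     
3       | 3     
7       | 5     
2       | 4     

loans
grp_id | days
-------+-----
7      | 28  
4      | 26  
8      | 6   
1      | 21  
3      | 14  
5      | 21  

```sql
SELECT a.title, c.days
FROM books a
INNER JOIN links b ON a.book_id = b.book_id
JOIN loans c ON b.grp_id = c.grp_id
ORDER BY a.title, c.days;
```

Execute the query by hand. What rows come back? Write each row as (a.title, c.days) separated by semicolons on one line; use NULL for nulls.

(Giver, 26); (Giver, 26); (Iliad, 26)

Evaluate left to right. First `books a INNER JOIN links b` on book_id: 3 row(s).
Then INNER JOIN `loans c` on grp_id: keep only rows whose b.grp_id appears in c.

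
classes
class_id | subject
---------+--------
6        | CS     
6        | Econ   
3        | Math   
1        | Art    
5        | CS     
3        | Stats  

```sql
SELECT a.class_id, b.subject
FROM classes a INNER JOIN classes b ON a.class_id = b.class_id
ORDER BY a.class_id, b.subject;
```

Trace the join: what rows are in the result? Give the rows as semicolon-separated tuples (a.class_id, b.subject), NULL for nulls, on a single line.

INNER JOIN keeps only pairs where the ON condition holds.
Matching on a.class_id = b.class_id.
Matched pairs: 10.

(1, Art); (3, Math); (3, Math); (3, Stats); (3, Stats); (5, CS); (6, CS); (6, CS); (6, Econ); (6, Econ)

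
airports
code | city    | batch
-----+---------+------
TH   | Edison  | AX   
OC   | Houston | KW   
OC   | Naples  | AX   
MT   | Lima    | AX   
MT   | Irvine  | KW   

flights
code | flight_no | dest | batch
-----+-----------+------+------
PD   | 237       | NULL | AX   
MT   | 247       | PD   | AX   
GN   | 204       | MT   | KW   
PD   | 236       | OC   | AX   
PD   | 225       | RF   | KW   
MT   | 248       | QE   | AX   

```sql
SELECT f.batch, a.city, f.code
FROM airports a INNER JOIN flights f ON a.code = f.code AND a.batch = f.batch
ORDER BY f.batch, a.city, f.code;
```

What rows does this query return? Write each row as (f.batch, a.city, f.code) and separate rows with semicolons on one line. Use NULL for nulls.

(AX, Lima, MT); (AX, Lima, MT)

INNER JOIN keeps only pairs where the ON condition holds.
Matching on a.code = f.code AND a.batch = f.batch.
- a[0] code=TH, batch=AX → no match; dropped.
- a[1] code=OC, batch=KW → no match; dropped.
- a[2] code=OC, batch=AX → no match; dropped.
- a[3] code=MT, batch=AX → 2 match(es) in f → 2 row(s).
- a[4] code=MT, batch=KW → no match; dropped.
After projecting and ordering:
f.batch | a.city | f.code
AX | Lima | MT
AX | Lima | MT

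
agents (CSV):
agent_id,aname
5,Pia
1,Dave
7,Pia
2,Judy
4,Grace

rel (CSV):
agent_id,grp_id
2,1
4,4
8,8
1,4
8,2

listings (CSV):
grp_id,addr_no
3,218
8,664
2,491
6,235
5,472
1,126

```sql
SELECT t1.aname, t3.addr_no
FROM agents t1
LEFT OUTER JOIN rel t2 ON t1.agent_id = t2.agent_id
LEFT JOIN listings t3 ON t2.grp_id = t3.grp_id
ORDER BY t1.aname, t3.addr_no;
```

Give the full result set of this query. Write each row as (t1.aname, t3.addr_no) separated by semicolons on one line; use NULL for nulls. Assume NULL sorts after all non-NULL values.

(Dave, NULL); (Grace, NULL); (Judy, 126); (Pia, NULL); (Pia, NULL)

Evaluate left to right. First `agents t1 LEFT JOIN rel t2` on agent_id: 5 row(s).
Then LEFT JOIN `listings t3` on grp_id: each of those 5 rows is kept; rows whose t2.grp_id has no match in t3 get NULL for t3's columns.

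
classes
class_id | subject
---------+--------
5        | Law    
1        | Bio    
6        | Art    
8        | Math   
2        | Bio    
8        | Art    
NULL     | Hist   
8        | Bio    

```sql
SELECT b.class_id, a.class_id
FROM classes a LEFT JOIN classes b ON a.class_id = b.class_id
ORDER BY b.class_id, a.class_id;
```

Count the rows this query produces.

LEFT JOIN keeps every row from `classes a`; unmatched rows get NULL for `classes b`'s columns.
Matching on a.class_id = b.class_id. A NULL in a compared column never satisfies the condition.
- a row (class_id=5): matches 1 b row(s) → 1 output row(s).
- a row (class_id=1): matches 1 b row(s) → 1 output row(s).
- a row (class_id=6): matches 1 b row(s) → 1 output row(s).
- a row (class_id=8): matches 3 b row(s) → 3 output row(s).
- a row (class_id=2): matches 1 b row(s) → 1 output row(s).
- a row (class_id=8): matches 3 b row(s) → 3 output row(s).
- a row (class_id=NULL): no match → kept, b columns NULL.
- a row (class_id=8): matches 3 b row(s) → 3 output row(s).
Total: 13 matched + 1 padded = 14 rows.

14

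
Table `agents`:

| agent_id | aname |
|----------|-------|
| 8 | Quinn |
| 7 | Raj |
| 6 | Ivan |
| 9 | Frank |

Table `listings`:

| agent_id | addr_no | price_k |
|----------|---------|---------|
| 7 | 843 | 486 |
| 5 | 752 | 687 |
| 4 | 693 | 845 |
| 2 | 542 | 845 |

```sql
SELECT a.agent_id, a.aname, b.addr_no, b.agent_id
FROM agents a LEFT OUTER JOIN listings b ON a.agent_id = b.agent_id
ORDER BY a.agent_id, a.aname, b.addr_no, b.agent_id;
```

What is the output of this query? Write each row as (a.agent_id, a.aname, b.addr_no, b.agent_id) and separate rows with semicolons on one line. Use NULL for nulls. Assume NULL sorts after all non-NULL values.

LEFT JOIN keeps every row from `agents`; unmatched rows get NULL for `listings`'s columns.
Matching on a.agent_id = b.agent_id.
- a row (agent_id=8): no match → kept, b columns NULL.
- a row (agent_id=7): matches 1 b row(s) → 1 output row(s).
- a row (agent_id=6): no match → kept, b columns NULL.
- a row (agent_id=9): no match → kept, b columns NULL.
After projecting and ordering:
a.agent_id | a.aname | b.addr_no | b.agent_id
6 | Ivan | NULL | NULL
7 | Raj | 843 | 7
8 | Quinn | NULL | NULL
9 | Frank | NULL | NULL

(6, Ivan, NULL, NULL); (7, Raj, 843, 7); (8, Quinn, NULL, NULL); (9, Frank, NULL, NULL)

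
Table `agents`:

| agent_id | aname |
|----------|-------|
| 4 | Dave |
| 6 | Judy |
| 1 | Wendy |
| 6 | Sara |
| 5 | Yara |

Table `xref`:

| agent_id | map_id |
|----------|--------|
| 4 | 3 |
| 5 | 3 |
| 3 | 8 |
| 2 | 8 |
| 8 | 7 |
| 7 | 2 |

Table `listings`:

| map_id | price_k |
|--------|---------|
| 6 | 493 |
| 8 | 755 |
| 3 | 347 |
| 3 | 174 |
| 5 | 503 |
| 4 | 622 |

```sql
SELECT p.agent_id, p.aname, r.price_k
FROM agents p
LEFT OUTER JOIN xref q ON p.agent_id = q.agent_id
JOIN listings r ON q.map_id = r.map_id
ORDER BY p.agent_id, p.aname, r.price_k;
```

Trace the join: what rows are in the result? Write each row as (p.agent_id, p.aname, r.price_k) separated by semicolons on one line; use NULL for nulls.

Evaluate left to right. First `agents p LEFT JOIN xref q` on agent_id: 5 row(s).
Then INNER JOIN `listings r` on map_id: keep only rows whose q.map_id appears in r.

(4, Dave, 174); (4, Dave, 347); (5, Yara, 174); (5, Yara, 347)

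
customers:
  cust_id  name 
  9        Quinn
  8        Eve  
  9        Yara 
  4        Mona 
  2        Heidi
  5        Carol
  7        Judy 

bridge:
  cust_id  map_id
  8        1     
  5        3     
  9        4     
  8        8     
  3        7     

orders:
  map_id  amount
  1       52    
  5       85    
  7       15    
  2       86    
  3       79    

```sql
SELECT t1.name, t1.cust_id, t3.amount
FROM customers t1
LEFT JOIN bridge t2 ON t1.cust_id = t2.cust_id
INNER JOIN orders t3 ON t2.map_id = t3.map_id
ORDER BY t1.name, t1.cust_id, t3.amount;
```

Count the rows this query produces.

Joins associate left-to-right: customers LEFT JOIN bridge on cust_id gives 8 intermediate row(s).
Then INNER JOIN `orders t3` on map_id: keep only rows whose t2.map_id appears in t3.
Result: 2 row(s).

2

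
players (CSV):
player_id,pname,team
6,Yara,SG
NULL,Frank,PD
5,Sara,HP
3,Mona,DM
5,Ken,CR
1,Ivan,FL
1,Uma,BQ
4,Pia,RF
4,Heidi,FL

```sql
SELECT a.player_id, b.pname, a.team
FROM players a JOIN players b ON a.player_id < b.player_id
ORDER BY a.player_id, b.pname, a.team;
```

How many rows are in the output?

INNER JOIN keeps only pairs where the ON condition holds.
Matching on a.player_id < b.player_id. A NULL in a compared column never satisfies the condition.
- player_id=6: no matching b row, dropped.
- player_id=NULL: no matching b row, dropped.
- player_id=5: 1 matching b row(s), so 1 row(s) emitted.
- player_id=3: 5 matching b row(s), so 5 row(s) emitted.
- player_id=5: 1 matching b row(s), so 1 row(s) emitted.
- player_id=1: 6 matching b row(s), so 6 row(s) emitted.
- player_id=1: 6 matching b row(s), so 6 row(s) emitted.
- player_id=4: 3 matching b row(s), so 3 row(s) emitted.
- player_id=4: 3 matching b row(s), so 3 row(s) emitted.
Total: 25 rows.

25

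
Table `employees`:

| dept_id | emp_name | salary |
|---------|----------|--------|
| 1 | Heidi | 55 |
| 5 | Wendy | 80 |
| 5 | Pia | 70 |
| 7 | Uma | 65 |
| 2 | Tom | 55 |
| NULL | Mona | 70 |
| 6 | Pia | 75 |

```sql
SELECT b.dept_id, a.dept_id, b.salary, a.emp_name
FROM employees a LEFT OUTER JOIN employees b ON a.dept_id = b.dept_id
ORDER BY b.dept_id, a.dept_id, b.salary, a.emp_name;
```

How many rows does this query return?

9

LEFT JOIN keeps every row from `employees a`; unmatched rows get NULL for `employees b`'s columns.
Matching on a.dept_id = b.dept_id. A NULL in a compared column never satisfies the condition.
- a[0] dept_id=1 → 1 match(es) in b → 1 row(s).
- a[1] dept_id=5 → 2 match(es) in b → 2 row(s).
- a[2] dept_id=5 → 2 match(es) in b → 2 row(s).
- a[3] dept_id=7 → 1 match(es) in b → 1 row(s).
- a[4] dept_id=2 → 1 match(es) in b → 1 row(s).
- a[5] dept_id=NULL → no match; kept with NULLs on the b side.
- a[6] dept_id=6 → 1 match(es) in b → 1 row(s).
Total: 8 matched + 1 padded = 9 rows.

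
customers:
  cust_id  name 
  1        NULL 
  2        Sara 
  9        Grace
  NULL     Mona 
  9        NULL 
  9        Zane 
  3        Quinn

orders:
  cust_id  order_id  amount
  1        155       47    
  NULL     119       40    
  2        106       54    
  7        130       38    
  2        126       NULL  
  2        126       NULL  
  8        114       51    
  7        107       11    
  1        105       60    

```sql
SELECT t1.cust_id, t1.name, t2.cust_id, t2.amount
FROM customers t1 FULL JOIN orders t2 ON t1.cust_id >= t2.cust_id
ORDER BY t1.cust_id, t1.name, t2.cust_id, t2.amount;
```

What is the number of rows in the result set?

38

FULL OUTER JOIN keeps every row from both sides; unmatched rows get NULL for the other side's columns.
Matching on t1.cust_id >= t2.cust_id. A NULL in a compared column never satisfies the condition.
Matched pairs: 36; unmatched t1 rows kept: 1; unmatched t2 rows kept: 1.
Total: 36 matched + 2 padded = 38 rows.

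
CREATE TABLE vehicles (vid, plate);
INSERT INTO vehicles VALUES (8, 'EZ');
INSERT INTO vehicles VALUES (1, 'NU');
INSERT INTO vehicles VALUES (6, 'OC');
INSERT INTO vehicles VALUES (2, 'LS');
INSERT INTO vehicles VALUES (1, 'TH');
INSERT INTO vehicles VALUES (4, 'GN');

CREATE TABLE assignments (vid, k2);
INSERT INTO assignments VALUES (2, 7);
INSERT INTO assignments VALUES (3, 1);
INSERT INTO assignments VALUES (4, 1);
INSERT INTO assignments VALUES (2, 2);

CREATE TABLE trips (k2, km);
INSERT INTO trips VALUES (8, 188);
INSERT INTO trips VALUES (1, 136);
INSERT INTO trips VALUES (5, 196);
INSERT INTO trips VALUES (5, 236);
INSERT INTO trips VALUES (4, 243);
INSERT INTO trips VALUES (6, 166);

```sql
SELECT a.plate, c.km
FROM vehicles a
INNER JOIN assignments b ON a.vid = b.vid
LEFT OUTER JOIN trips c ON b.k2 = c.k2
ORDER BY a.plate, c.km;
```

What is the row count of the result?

3

Step 1 — a INNER JOIN b on vid → 3 row(s).
Then LEFT JOIN `trips c` on k2: each of those 3 rows is kept; rows whose b.k2 has no match in c get NULL for c's columns.
Result: 3 row(s).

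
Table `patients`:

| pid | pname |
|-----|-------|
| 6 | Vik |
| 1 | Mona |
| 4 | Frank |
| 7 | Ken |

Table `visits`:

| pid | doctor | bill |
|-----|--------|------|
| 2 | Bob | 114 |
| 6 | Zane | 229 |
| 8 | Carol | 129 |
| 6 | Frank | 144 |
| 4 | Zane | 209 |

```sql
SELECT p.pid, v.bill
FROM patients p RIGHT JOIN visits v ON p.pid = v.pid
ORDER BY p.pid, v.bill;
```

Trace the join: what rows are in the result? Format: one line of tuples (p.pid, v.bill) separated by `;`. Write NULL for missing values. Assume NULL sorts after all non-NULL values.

RIGHT JOIN keeps every row from `visits`; unmatched rows get NULL for `patients`'s columns.
Matching on p.pid = v.pid.
- p[0] pid=6 → 2 match(es) in v → 2 row(s).
- p[1] pid=1 → no match.
- p[2] pid=4 → 1 match(es) in v → 1 row(s).
- p[3] pid=7 → no match.
- 2 v row(s) had no p match → kept, p columns NULL.
After projecting and ordering:
p.pid | v.bill
4 | 209
6 | 144
6 | 229
NULL | 114
NULL | 129

(4, 209); (6, 144); (6, 229); (NULL, 114); (NULL, 129)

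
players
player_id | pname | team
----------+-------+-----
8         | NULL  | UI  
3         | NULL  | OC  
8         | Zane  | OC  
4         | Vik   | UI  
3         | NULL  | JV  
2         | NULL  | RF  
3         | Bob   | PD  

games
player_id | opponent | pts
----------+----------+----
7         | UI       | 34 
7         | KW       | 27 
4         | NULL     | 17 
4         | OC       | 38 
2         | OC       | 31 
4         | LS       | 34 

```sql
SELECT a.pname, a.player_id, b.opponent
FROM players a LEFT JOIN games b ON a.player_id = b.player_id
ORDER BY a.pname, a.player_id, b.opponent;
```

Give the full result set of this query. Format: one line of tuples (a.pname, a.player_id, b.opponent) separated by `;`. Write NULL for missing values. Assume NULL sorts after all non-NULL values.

(Bob, 3, NULL); (Vik, 4, LS); (Vik, 4, OC); (Vik, 4, NULL); (Zane, 8, NULL); (NULL, 2, OC); (NULL, 3, NULL); (NULL, 3, NULL); (NULL, 8, NULL)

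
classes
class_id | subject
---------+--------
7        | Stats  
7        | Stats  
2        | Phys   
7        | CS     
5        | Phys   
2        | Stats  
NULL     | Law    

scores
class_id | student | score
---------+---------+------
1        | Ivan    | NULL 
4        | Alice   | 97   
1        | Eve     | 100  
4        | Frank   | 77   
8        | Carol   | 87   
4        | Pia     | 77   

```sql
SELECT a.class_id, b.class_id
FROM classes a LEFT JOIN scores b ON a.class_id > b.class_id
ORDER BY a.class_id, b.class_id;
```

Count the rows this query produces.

25

LEFT JOIN keeps every row from `classes`; unmatched rows get NULL for `scores`'s columns.
Matching on a.class_id > b.class_id. A NULL in a compared column never satisfies the condition.
- class_id=7: 5 matching b row(s), so 5 row(s) emitted.
- class_id=7: 5 matching b row(s), so 5 row(s) emitted.
- class_id=2: 2 matching b row(s), so 2 row(s) emitted.
- class_id=7: 5 matching b row(s), so 5 row(s) emitted.
- class_id=5: 5 matching b row(s), so 5 row(s) emitted.
- class_id=2: 2 matching b row(s), so 2 row(s) emitted.
- class_id=NULL: no b row matches, row kept with b columns NULL.
Total: 24 matched + 1 padded = 25 rows.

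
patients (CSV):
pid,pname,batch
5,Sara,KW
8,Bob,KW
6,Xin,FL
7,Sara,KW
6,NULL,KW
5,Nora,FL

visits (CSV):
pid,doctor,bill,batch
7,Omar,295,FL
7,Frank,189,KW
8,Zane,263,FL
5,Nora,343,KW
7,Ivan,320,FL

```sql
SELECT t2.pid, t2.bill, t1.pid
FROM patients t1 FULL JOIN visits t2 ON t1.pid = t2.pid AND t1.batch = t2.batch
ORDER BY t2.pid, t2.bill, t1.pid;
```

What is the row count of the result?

FULL OUTER JOIN keeps every row from both sides; unmatched rows get NULL for the other side's columns.
Matching on t1.pid = t2.pid AND t1.batch = t2.batch.
- t1[0] pid=5, batch=KW → 1 match(es) in t2 → 1 row(s).
- t1[1] pid=8, batch=KW → no match; kept with NULLs on the t2 side.
- t1[2] pid=6, batch=FL → no match; kept with NULLs on the t2 side.
- t1[3] pid=7, batch=KW → 1 match(es) in t2 → 1 row(s).
- t1[4] pid=6, batch=KW → no match; kept with NULLs on the t2 side.
- t1[5] pid=5, batch=FL → no match; kept with NULLs on the t2 side.
- 3 row(s) from t2 found no t1 partner → padded with NULL.
Total: 2 matched + 7 padded = 9 rows.

9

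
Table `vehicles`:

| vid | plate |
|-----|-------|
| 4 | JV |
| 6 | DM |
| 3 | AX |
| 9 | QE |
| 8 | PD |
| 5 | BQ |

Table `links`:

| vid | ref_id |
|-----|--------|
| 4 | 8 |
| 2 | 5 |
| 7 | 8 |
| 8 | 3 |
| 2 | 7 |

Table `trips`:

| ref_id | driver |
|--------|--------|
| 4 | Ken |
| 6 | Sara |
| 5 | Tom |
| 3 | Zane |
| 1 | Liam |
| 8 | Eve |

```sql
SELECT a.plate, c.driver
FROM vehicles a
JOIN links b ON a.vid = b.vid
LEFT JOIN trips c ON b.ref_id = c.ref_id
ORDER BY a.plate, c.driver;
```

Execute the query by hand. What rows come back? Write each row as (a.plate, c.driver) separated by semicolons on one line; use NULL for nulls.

(JV, Eve); (PD, Zane)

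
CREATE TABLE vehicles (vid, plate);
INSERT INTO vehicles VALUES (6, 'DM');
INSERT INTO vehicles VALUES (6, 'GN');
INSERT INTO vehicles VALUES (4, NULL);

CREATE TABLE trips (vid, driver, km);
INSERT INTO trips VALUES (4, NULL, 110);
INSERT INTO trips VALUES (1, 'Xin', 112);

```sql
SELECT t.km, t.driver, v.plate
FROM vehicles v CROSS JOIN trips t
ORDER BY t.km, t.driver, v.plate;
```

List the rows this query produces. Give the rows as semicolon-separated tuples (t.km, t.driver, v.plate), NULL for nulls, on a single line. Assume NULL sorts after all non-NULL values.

(110, NULL, DM); (110, NULL, GN); (110, NULL, NULL); (112, Xin, DM); (112, Xin, GN); (112, Xin, NULL)

CROSS JOIN pairs every row of `vehicles` with every row of `trips`: 3 × 2 = 6 rows.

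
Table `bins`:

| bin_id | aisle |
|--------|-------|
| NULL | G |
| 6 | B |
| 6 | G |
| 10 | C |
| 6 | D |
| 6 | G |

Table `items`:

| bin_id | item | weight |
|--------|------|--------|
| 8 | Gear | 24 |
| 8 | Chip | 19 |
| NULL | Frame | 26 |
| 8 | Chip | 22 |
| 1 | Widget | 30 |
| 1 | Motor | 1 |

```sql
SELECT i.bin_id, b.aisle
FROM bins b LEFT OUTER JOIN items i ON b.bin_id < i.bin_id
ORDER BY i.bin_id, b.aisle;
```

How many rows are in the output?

14

LEFT JOIN keeps every row from `bins`; unmatched rows get NULL for `items`'s columns.
Matching on b.bin_id < i.bin_id. A NULL in a compared column never satisfies the condition.
- b (bin_id=NULL) has no partner → padded with NULL.
- b (bin_id=6) pairs with 3 row(s) of i.
- b (bin_id=6) pairs with 3 row(s) of i.
- b (bin_id=10) has no partner → padded with NULL.
- b (bin_id=6) pairs with 3 row(s) of i.
- b (bin_id=6) pairs with 3 row(s) of i.
Total: 12 matched + 2 padded = 14 rows.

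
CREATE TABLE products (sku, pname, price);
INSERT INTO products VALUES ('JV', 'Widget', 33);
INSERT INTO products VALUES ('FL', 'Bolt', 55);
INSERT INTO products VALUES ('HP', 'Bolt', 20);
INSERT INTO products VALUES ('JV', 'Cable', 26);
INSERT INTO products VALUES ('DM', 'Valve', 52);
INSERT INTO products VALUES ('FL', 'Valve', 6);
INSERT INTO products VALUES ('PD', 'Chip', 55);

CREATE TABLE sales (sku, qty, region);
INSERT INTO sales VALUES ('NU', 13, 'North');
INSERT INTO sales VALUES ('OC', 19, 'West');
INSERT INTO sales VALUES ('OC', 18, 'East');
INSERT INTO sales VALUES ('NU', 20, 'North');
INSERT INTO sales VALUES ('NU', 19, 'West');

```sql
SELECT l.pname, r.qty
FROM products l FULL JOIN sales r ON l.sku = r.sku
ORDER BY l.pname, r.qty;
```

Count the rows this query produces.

12

FULL OUTER JOIN keeps every row from both sides; unmatched rows get NULL for the other side's columns.
Matching on l.sku = r.sku.
Matched pairs: 0; unmatched l rows kept: 7; unmatched r rows kept: 5.
Total: 0 matched + 12 padded = 12 rows.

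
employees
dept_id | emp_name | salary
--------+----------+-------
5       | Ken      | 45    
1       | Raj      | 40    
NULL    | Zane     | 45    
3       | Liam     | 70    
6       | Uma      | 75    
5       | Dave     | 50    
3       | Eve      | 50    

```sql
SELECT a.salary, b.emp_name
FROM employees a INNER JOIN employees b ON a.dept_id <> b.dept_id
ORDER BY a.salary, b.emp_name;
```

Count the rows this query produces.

INNER JOIN keeps only pairs where the ON condition holds.
Matching on a.dept_id <> b.dept_id. A NULL in a compared column never satisfies the condition.
- a row (dept_id=5): matches 4 b row(s) → 4 output row(s).
- a row (dept_id=1): matches 5 b row(s) → 5 output row(s).
- a row (dept_id=NULL): no match → dropped.
- a row (dept_id=3): matches 4 b row(s) → 4 output row(s).
- a row (dept_id=6): matches 5 b row(s) → 5 output row(s).
- a row (dept_id=5): matches 4 b row(s) → 4 output row(s).
- a row (dept_id=3): matches 4 b row(s) → 4 output row(s).
Total: 26 rows.

26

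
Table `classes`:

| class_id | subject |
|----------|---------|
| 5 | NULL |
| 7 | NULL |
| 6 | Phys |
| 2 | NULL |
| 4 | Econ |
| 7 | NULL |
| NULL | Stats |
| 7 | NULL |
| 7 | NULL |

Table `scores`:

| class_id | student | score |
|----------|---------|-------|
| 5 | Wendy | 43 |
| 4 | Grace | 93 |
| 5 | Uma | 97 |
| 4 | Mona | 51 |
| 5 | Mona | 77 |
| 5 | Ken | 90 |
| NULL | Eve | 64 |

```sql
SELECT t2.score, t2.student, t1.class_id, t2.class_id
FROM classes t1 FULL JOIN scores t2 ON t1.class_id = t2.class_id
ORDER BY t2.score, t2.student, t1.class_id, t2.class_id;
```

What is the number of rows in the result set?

14

FULL OUTER JOIN keeps every row from both sides; unmatched rows get NULL for the other side's columns.
Matching on t1.class_id = t2.class_id. A NULL in a compared column never satisfies the condition.
- t1 row (class_id=5): matches 4 t2 row(s) → 4 output row(s).
- t1 row (class_id=7): no match → kept, t2 columns NULL.
- t1 row (class_id=6): no match → kept, t2 columns NULL.
- t1 row (class_id=2): no match → kept, t2 columns NULL.
- t1 row (class_id=4): matches 2 t2 row(s) → 2 output row(s).
- t1 row (class_id=7): no match → kept, t2 columns NULL.
- t1 row (class_id=NULL): no match → kept, t2 columns NULL.
- t1 row (class_id=7): no match → kept, t2 columns NULL.
- t1 row (class_id=7): no match → kept, t2 columns NULL.
- plus 1 unmatched t2 row(s), each kept with NULL t1 columns.
Total: 6 matched + 8 padded = 14 rows.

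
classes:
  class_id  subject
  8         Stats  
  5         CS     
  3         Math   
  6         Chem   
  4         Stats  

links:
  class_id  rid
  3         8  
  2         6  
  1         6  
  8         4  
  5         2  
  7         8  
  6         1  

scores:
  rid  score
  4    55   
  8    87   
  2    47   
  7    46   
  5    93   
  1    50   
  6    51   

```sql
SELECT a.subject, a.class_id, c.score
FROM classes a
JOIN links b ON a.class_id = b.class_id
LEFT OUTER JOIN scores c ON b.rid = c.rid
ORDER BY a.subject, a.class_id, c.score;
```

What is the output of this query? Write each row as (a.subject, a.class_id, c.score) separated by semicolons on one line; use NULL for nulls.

Evaluate left to right. First `classes a INNER JOIN links b` on class_id: 4 row(s).
Then LEFT JOIN `scores c` on rid: each of those 4 rows is kept; rows whose b.rid has no match in c get NULL for c's columns.

(CS, 5, 47); (Chem, 6, 50); (Math, 3, 87); (Stats, 8, 55)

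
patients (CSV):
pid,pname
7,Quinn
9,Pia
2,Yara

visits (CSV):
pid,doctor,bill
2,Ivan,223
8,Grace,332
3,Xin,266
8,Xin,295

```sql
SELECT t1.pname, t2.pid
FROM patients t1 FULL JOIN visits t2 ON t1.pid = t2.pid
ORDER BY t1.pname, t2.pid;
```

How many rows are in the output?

FULL OUTER JOIN keeps every row from both sides; unmatched rows get NULL for the other side's columns.
Matching on t1.pid = t2.pid.
- t1 (pid=7) has no partner → padded with NULL.
- t1 (pid=9) has no partner → padded with NULL.
- t1 (pid=2) pairs with 1 row(s) of t2.
- plus 3 unmatched t2 row(s), each kept with NULL t1 columns.
Total: 1 matched + 5 padded = 6 rows.

6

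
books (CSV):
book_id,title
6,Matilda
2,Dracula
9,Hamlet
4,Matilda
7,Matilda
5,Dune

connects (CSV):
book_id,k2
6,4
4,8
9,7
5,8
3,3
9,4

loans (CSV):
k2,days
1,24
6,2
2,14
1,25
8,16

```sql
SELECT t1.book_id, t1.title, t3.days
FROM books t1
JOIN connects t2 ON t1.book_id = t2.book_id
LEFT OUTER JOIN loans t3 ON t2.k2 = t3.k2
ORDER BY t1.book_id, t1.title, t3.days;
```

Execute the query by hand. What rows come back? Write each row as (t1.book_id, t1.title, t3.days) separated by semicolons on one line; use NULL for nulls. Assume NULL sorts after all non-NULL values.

(4, Matilda, 16); (5, Dune, 16); (6, Matilda, NULL); (9, Hamlet, NULL); (9, Hamlet, NULL)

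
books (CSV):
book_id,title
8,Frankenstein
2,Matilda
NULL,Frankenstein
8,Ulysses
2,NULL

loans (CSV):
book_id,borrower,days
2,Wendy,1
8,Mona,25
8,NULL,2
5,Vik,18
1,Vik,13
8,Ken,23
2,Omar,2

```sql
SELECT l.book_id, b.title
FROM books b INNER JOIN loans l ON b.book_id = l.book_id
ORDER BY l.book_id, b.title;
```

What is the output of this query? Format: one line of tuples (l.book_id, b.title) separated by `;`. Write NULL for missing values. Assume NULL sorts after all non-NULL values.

(2, Matilda); (2, Matilda); (2, NULL); (2, NULL); (8, Frankenstein); (8, Frankenstein); (8, Frankenstein); (8, Ulysses); (8, Ulysses); (8, Ulysses)

INNER JOIN keeps only pairs where the ON condition holds.
Matching on b.book_id = l.book_id. A NULL in a compared column never satisfies the condition.
- b[0] book_id=8 → 3 match(es) in l → 3 row(s).
- b[1] book_id=2 → 2 match(es) in l → 2 row(s).
- b[2] book_id=NULL → no match; dropped.
- b[3] book_id=8 → 3 match(es) in l → 3 row(s).
- b[4] book_id=2 → 2 match(es) in l → 2 row(s).
After projecting and ordering:
l.book_id | b.title
2 | Matilda
2 | Matilda
2 | NULL
2 | NULL
8 | Frankenstein
8 | Frankenstein
8 | Frankenstein
8 | Ulysses
8 | Ulysses
8 | Ulysses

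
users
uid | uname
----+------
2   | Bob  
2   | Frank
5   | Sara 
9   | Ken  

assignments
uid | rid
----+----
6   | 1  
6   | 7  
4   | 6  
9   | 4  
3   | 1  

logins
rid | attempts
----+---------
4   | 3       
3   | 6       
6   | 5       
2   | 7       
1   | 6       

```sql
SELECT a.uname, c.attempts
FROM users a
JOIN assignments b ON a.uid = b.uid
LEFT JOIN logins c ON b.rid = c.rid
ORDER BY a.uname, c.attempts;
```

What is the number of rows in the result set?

1

Step 1 — a INNER JOIN b on uid → 1 row(s).
Then LEFT JOIN `logins c` on rid: each of those 1 rows is kept; rows whose b.rid has no match in c get NULL for c's columns.
Result: 1 row(s).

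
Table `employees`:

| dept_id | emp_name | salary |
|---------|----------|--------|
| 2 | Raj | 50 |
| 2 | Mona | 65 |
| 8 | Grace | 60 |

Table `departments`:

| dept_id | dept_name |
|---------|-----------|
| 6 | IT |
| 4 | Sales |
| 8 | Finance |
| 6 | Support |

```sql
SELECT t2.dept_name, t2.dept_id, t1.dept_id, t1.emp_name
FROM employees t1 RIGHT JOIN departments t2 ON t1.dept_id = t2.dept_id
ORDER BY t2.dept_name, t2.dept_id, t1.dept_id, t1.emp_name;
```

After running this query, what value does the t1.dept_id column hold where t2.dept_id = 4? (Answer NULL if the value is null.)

NULL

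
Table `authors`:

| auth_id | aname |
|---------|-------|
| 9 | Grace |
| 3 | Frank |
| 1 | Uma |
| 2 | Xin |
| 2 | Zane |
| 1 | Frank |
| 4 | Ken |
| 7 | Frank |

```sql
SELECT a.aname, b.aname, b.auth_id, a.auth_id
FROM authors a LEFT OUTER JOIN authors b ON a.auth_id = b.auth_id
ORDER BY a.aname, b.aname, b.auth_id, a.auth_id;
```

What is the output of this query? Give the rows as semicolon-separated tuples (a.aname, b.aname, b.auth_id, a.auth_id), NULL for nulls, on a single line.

(Frank, Frank, 1, 1); (Frank, Frank, 3, 3); (Frank, Frank, 7, 7); (Frank, Uma, 1, 1); (Grace, Grace, 9, 9); (Ken, Ken, 4, 4); (Uma, Frank, 1, 1); (Uma, Uma, 1, 1); (Xin, Xin, 2, 2); (Xin, Zane, 2, 2); (Zane, Xin, 2, 2); (Zane, Zane, 2, 2)

LEFT JOIN keeps every row from `authors a`; unmatched rows get NULL for `authors b`'s columns.
Matching on a.auth_id = b.auth_id.
Matched pairs: 12; unmatched a rows kept: 0.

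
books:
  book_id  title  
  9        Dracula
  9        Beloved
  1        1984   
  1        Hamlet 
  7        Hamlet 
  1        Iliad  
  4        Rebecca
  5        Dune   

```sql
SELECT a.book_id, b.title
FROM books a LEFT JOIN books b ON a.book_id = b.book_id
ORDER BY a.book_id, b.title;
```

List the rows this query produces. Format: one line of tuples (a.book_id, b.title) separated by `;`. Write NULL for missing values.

(1, 1984); (1, 1984); (1, 1984); (1, Hamlet); (1, Hamlet); (1, Hamlet); (1, Iliad); (1, Iliad); (1, Iliad); (4, Rebecca); (5, Dune); (7, Hamlet); (9, Beloved); (9, Beloved); (9, Dracula); (9, Dracula)

LEFT JOIN keeps every row from `books a`; unmatched rows get NULL for `books b`'s columns.
Matching on a.book_id = b.book_id.
- a (book_id=9) pairs with 2 row(s) of b.
- a (book_id=9) pairs with 2 row(s) of b.
- a (book_id=1) pairs with 3 row(s) of b.
- a (book_id=1) pairs with 3 row(s) of b.
- a (book_id=7) pairs with 1 row(s) of b.
- a (book_id=1) pairs with 3 row(s) of b.
- a (book_id=4) pairs with 1 row(s) of b.
- a (book_id=5) pairs with 1 row(s) of b.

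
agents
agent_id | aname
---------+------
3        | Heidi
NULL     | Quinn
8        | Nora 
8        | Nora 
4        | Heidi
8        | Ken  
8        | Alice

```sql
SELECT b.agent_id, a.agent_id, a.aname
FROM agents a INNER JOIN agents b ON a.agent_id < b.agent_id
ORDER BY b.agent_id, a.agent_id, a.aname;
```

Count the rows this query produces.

9

INNER JOIN keeps only pairs where the ON condition holds.
Matching on a.agent_id < b.agent_id. A NULL in a compared column never satisfies the condition.
- a[0] agent_id=3 → 5 match(es) in b → 5 row(s).
- a[1] agent_id=NULL → no match; dropped.
- a[2] agent_id=8 → no match; dropped.
- a[3] agent_id=8 → no match; dropped.
- a[4] agent_id=4 → 4 match(es) in b → 4 row(s).
- a[5] agent_id=8 → no match; dropped.
- a[6] agent_id=8 → no match; dropped.
Total: 9 rows.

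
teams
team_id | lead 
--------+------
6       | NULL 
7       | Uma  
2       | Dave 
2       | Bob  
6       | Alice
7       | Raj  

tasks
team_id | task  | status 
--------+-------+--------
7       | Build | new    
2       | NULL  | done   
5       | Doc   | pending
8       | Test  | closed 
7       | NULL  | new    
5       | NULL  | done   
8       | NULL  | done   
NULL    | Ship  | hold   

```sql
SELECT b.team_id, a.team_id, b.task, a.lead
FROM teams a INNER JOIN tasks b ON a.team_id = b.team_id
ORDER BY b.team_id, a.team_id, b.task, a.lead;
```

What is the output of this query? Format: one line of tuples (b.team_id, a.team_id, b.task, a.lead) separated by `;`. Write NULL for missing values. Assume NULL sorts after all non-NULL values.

INNER JOIN keeps only pairs where the ON condition holds.
Matching on a.team_id = b.team_id. A NULL in a compared column never satisfies the condition.
- a[0] team_id=6 → no match; dropped.
- a[1] team_id=7 → 2 match(es) in b → 2 row(s).
- a[2] team_id=2 → 1 match(es) in b → 1 row(s).
- a[3] team_id=2 → 1 match(es) in b → 1 row(s).
- a[4] team_id=6 → no match; dropped.
- a[5] team_id=7 → 2 match(es) in b → 2 row(s).
After projecting and ordering:
b.team_id | a.team_id | b.task | a.lead
2 | 2 | NULL | Bob
2 | 2 | NULL | Dave
7 | 7 | Build | Raj
7 | 7 | Build | Uma
7 | 7 | NULL | Raj
7 | 7 | NULL | Uma

(2, 2, NULL, Bob); (2, 2, NULL, Dave); (7, 7, Build, Raj); (7, 7, Build, Uma); (7, 7, NULL, Raj); (7, 7, NULL, Uma)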